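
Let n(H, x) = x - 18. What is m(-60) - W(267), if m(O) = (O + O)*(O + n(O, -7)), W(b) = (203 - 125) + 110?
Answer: 10012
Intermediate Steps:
n(H, x) = -18 + x
W(b) = 188 (W(b) = 78 + 110 = 188)
m(O) = 2*O*(-25 + O) (m(O) = (O + O)*(O + (-18 - 7)) = (2*O)*(O - 25) = (2*O)*(-25 + O) = 2*O*(-25 + O))
m(-60) - W(267) = 2*(-60)*(-25 - 60) - 1*188 = 2*(-60)*(-85) - 188 = 10200 - 188 = 10012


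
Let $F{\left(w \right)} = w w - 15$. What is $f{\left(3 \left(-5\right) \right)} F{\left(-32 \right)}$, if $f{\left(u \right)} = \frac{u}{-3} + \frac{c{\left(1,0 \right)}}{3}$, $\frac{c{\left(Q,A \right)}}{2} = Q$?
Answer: $\frac{17153}{3} \approx 5717.7$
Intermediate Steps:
$c{\left(Q,A \right)} = 2 Q$
$f{\left(u \right)} = \frac{2}{3} - \frac{u}{3}$ ($f{\left(u \right)} = \frac{u}{-3} + \frac{2 \cdot 1}{3} = u \left(- \frac{1}{3}\right) + 2 \cdot \frac{1}{3} = - \frac{u}{3} + \frac{2}{3} = \frac{2}{3} - \frac{u}{3}$)
$F{\left(w \right)} = -15 + w^{2}$ ($F{\left(w \right)} = w^{2} - 15 = -15 + w^{2}$)
$f{\left(3 \left(-5\right) \right)} F{\left(-32 \right)} = \left(\frac{2}{3} - \frac{3 \left(-5\right)}{3}\right) \left(-15 + \left(-32\right)^{2}\right) = \left(\frac{2}{3} - -5\right) \left(-15 + 1024\right) = \left(\frac{2}{3} + 5\right) 1009 = \frac{17}{3} \cdot 1009 = \frac{17153}{3}$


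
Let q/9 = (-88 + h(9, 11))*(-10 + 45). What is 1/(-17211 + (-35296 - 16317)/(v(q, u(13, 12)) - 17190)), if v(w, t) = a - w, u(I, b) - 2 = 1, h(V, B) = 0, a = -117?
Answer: -10413/179269756 ≈ -5.8086e-5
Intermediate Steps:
u(I, b) = 3 (u(I, b) = 2 + 1 = 3)
q = -27720 (q = 9*((-88 + 0)*(-10 + 45)) = 9*(-88*35) = 9*(-3080) = -27720)
v(w, t) = -117 - w
1/(-17211 + (-35296 - 16317)/(v(q, u(13, 12)) - 17190)) = 1/(-17211 + (-35296 - 16317)/((-117 - 1*(-27720)) - 17190)) = 1/(-17211 - 51613/((-117 + 27720) - 17190)) = 1/(-17211 - 51613/(27603 - 17190)) = 1/(-17211 - 51613/10413) = 1/(-179269756/10413) = -10413/179269756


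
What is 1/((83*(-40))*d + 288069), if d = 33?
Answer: 1/178509 ≈ 5.6020e-6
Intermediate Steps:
1/((83*(-40))*d + 288069) = 1/((83*(-40))*33 + 288069) = 1/(-3320*33 + 288069) = 1/(-109560 + 288069) = 1/178509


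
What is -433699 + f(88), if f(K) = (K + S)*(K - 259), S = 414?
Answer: -519541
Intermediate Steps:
f(K) = (-259 + K)*(414 + K) (f(K) = (K + 414)*(K - 259) = (414 + K)*(-259 + K) = (-259 + K)*(414 + K))
-433699 + f(88) = -433699 + (-107226 + 88² + 155*88) = -433699 + (-107226 + 7744 + 13640) = -433699 - 85842 = -519541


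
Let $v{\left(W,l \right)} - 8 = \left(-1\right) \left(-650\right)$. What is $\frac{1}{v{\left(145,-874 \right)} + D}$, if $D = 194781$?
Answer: $\frac{1}{195439} \approx 5.1167 \cdot 10^{-6}$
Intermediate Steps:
$v{\left(W,l \right)} = 658$ ($v{\left(W,l \right)} = 8 - -650 = 8 + 650 = 658$)
$\frac{1}{v{\left(145,-874 \right)} + D} = \frac{1}{658 + 194781} = \frac{1}{195439}$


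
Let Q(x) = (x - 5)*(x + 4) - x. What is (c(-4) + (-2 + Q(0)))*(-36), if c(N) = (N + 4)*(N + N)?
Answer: 792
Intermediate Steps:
Q(x) = -x + (-5 + x)*(4 + x) (Q(x) = (-5 + x)*(4 + x) - x = -x + (-5 + x)*(4 + x))
c(N) = 2*N*(4 + N) (c(N) = (4 + N)*(2*N) = 2*N*(4 + N))
(c(-4) + (-2 + Q(0)))*(-36) = (2*(-4)*(4 - 4) + (-2 + (-20 + 0**2 - 2*0)))*(-36) = (2*(-4)*0 + (-2 + (-20 + 0 + 0)))*(-36) = (0 + (-2 - 20))*(-36) = (0 - 22)*(-36) = -22*(-36) = 792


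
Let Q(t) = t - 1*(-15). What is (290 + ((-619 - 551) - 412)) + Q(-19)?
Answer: -1296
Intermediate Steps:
Q(t) = 15 + t (Q(t) = t + 15 = 15 + t)
(290 + ((-619 - 551) - 412)) + Q(-19) = (290 + ((-619 - 551) - 412)) + (15 - 19) = (290 + (-1170 - 412)) - 4 = (290 - 1582) - 4 = -1292 - 4 = -1296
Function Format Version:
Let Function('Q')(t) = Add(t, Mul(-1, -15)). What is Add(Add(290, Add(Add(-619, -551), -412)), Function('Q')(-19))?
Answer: -1296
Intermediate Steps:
Function('Q')(t) = Add(15, t) (Function('Q')(t) = Add(t, 15) = Add(15, t))
Add(Add(290, Add(Add(-619, -551), -412)), Function('Q')(-19)) = Add(Add(290, Add(Add(-619, -551), -412)), Add(15, -19)) = Add(Add(290, Add(-1170, -412)), -4) = Add(Add(290, -1582), -4) = Add(-1292, -4) = -1296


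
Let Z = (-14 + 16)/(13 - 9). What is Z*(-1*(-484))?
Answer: 242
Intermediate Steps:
Z = ½ (Z = 2/4 = 2*(¼) = ½ ≈ 0.50000)
Z*(-1*(-484)) = (-1*(-484))/2 = (½)*484 = 242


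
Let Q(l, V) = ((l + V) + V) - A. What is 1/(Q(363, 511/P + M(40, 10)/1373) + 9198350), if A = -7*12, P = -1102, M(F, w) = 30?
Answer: 756523/6959100834288 ≈ 1.0871e-7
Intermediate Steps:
A = -84
Q(l, V) = 84 + l + 2*V (Q(l, V) = ((l + V) + V) - 1*(-84) = ((V + l) + V) + 84 = (l + 2*V) + 84 = 84 + l + 2*V)
1/(Q(363, 511/P + M(40, 10)/1373) + 9198350) = 1/((84 + 363 + 2*(511/(-1102) + 30/1373)) + 9198350) = 1/((84 + 363 + 2*(511*(-1/1102) + 30*(1/1373))) + 9198350) = 1/((84 + 363 + 2*(-511/1102 + 30/1373)) + 9198350) = 1/((84 + 363 + 2*(-668543/1513046)) + 9198350) = 1/((84 + 363 - 668543/756523) + 9198350) = 1/(337497238/756523 + 9198350) = 1/(6959100834288/756523) = 756523/6959100834288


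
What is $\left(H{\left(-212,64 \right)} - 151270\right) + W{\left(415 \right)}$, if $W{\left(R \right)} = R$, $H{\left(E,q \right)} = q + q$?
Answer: $-150727$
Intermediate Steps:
$H{\left(E,q \right)} = 2 q$
$\left(H{\left(-212,64 \right)} - 151270\right) + W{\left(415 \right)} = \left(2 \cdot 64 - 151270\right) + 415 = \left(128 - 151270\right) + 415 = -151142 + 415 = -150727$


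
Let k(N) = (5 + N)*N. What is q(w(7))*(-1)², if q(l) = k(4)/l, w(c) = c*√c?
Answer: 36*√7/49 ≈ 1.9438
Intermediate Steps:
w(c) = c^(3/2)
k(N) = N*(5 + N)
q(l) = 36/l (q(l) = (4*(5 + 4))/l = (4*9)/l = 36/l)
q(w(7))*(-1)² = (36/(7^(3/2)))*(-1)² = (36/((7*√7)))*1 = (36*(√7/49))*1 = (36*√7/49)*1 = 36*√7/49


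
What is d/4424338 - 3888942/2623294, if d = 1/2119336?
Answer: -18232641112653476881/12298866384476968496 ≈ -1.4825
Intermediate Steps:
d = 1/2119336 ≈ 4.7185e-7
d/4424338 - 3888942/2623294 = (1/2119336)/4424338 - 3888942/2623294 = (1/2119336)*(1/4424338) - 3888942*1/2623294 = 1/9376658799568 - 1944471/1311647 = -18232641112653476881/12298866384476968496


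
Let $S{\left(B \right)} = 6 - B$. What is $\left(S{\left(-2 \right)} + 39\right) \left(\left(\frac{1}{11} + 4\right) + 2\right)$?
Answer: $\frac{3149}{11} \approx 286.27$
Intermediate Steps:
$\left(S{\left(-2 \right)} + 39\right) \left(\left(\frac{1}{11} + 4\right) + 2\right) = \left(\left(6 - -2\right) + 39\right) \left(\left(\frac{1}{11} + 4\right) + 2\right) = \left(\left(6 + 2\right) + 39\right) \left(\left(\frac{1}{11} + 4\right) + 2\right) = \left(8 + 39\right) \left(\frac{45}{11} + 2\right) = 47 \cdot \frac{67}{11} = \frac{3149}{11}$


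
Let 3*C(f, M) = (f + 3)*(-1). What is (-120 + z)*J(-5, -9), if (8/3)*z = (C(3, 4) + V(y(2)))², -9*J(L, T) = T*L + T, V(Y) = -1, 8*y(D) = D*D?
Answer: 933/2 ≈ 466.50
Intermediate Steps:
y(D) = D²/8 (y(D) = (D*D)/8 = D²/8)
C(f, M) = -1 - f/3 (C(f, M) = ((f + 3)*(-1))/3 = ((3 + f)*(-1))/3 = (-3 - f)/3 = -1 - f/3)
J(L, T) = -T/9 - L*T/9 (J(L, T) = -(T*L + T)/9 = -(L*T + T)/9 = -(T + L*T)/9 = -T/9 - L*T/9)
z = 27/8 (z = 3*((-1 - ⅓*3) - 1)²/8 = 3*((-1 - 1) - 1)²/8 = 3*(-2 - 1)²/8 = (3/8)*(-3)² = (3/8)*9 = 27/8 ≈ 3.3750)
(-120 + z)*J(-5, -9) = (-120 + 27/8)*(-⅑*(-9)*(1 - 5)) = -(-311)*(-9)*(-4)/24 = -933/8*(-4) = 933/2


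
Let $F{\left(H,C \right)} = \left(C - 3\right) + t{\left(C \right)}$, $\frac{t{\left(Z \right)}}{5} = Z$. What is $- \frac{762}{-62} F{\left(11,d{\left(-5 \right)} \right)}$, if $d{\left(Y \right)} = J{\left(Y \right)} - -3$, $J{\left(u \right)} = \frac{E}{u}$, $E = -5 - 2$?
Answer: $\frac{44577}{155} \approx 287.59$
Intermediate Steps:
$E = -7$ ($E = -5 - 2 = -7$)
$t{\left(Z \right)} = 5 Z$
$J{\left(u \right)} = - \frac{7}{u}$
$d{\left(Y \right)} = 3 - \frac{7}{Y}$ ($d{\left(Y \right)} = - \frac{7}{Y} - -3 = - \frac{7}{Y} + 3 = 3 - \frac{7}{Y}$)
$F{\left(H,C \right)} = -3 + 6 C$ ($F{\left(H,C \right)} = \left(C - 3\right) + 5 C = \left(-3 + C\right) + 5 C = -3 + 6 C$)
$- \frac{762}{-62} F{\left(11,d{\left(-5 \right)} \right)} = - \frac{762}{-62} \left(-3 + 6 \left(3 - \frac{7}{-5}\right)\right) = \left(-762\right) \left(- \frac{1}{62}\right) \left(-3 + 6 \left(3 - - \frac{7}{5}\right)\right) = \frac{381 \left(-3 + 6 \left(3 + \frac{7}{5}\right)\right)}{31} = \frac{381 \left(-3 + 6 \cdot \frac{22}{5}\right)}{31} = \frac{381 \left(-3 + \frac{132}{5}\right)}{31} = \frac{381}{31} \cdot \frac{117}{5} = \frac{44577}{155}$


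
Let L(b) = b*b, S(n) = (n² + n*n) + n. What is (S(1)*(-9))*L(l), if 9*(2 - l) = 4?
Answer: -196/3 ≈ -65.333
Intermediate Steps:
l = 14/9 (l = 2 - ⅑*4 = 2 - 4/9 = 14/9 ≈ 1.5556)
S(n) = n + 2*n² (S(n) = (n² + n²) + n = 2*n² + n = n + 2*n²)
L(b) = b²
(S(1)*(-9))*L(l) = ((1*(1 + 2*1))*(-9))*(14/9)² = ((1*(1 + 2))*(-9))*(196/81) = ((1*3)*(-9))*(196/81) = (3*(-9))*(196/81) = -27*196/81 = -196/3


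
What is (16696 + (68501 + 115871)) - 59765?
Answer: 141303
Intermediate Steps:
(16696 + (68501 + 115871)) - 59765 = (16696 + 184372) - 59765 = 201068 - 59765 = 141303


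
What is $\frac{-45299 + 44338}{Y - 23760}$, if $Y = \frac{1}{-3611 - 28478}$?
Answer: $\frac{30837529}{762434641} \approx 0.040446$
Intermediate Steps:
$Y = - \frac{1}{32089}$ ($Y = \frac{1}{-32089} = - \frac{1}{32089} \approx -3.1163 \cdot 10^{-5}$)
$\frac{-45299 + 44338}{Y - 23760} = \frac{-45299 + 44338}{- \frac{1}{32089} - 23760} = - \frac{961}{- \frac{1}{32089} - 23760} = - \frac{961}{- \frac{762434641}{32089}} = \left(-961\right) \left(- \frac{32089}{762434641}\right) = \frac{30837529}{762434641}$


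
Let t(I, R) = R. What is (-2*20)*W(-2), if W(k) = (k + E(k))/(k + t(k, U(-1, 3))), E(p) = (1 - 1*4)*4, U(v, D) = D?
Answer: 560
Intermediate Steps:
E(p) = -12 (E(p) = (1 - 4)*4 = -3*4 = -12)
W(k) = (-12 + k)/(3 + k) (W(k) = (k - 12)/(k + 3) = (-12 + k)/(3 + k))
(-2*20)*W(-2) = (-2*20)*((-12 - 2)/(3 - 2)) = -40*(-14)/1 = -40*(-14) = 560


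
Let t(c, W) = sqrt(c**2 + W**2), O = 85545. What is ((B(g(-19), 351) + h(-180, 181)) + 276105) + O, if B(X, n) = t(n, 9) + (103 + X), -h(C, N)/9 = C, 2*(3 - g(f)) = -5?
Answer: 726757/2 + 9*sqrt(1522) ≈ 3.6373e+5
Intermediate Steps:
g(f) = 11/2 (g(f) = 3 - 1/2*(-5) = 3 + 5/2 = 11/2)
h(C, N) = -9*C
t(c, W) = sqrt(W**2 + c**2)
B(X, n) = 103 + X + sqrt(81 + n**2) (B(X, n) = sqrt(9**2 + n**2) + (103 + X) = sqrt(81 + n**2) + (103 + X) = 103 + X + sqrt(81 + n**2))
((B(g(-19), 351) + h(-180, 181)) + 276105) + O = (((103 + 11/2 + sqrt(81 + 351**2)) - 9*(-180)) + 276105) + 85545 = (((103 + 11/2 + sqrt(81 + 123201)) + 1620) + 276105) + 85545 = (((103 + 11/2 + sqrt(123282)) + 1620) + 276105) + 85545 = (((103 + 11/2 + 9*sqrt(1522)) + 1620) + 276105) + 85545 = (((217/2 + 9*sqrt(1522)) + 1620) + 276105) + 85545 = ((3457/2 + 9*sqrt(1522)) + 276105) + 85545 = (555667/2 + 9*sqrt(1522)) + 85545 = 726757/2 + 9*sqrt(1522)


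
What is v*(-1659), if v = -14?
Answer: 23226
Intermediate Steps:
v*(-1659) = -14*(-1659) = 23226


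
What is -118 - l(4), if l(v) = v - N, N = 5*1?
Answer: -117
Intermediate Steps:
N = 5
l(v) = -5 + v (l(v) = v - 1*5 = v - 5 = -5 + v)
-118 - l(4) = -118 - (-5 + 4) = -118 - 1*(-1) = -118 + 1 = -117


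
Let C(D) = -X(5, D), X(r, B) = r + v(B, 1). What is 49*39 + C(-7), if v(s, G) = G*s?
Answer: 1913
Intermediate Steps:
X(r, B) = B + r (X(r, B) = r + 1*B = r + B = B + r)
C(D) = -5 - D (C(D) = -(D + 5) = -(5 + D) = -5 - D)
49*39 + C(-7) = 49*39 + (-5 - 1*(-7)) = 1911 + (-5 + 7) = 1911 + 2 = 1913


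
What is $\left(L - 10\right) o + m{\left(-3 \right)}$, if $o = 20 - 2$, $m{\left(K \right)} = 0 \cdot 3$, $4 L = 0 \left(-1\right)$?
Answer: $-180$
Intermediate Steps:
$L = 0$ ($L = \frac{0 \left(-1\right)}{4} = \frac{1}{4} \cdot 0 = 0$)
$m{\left(K \right)} = 0$
$o = 18$ ($o = 20 - 2 = 18$)
$\left(L - 10\right) o + m{\left(-3 \right)} = \left(0 - 10\right) 18 + 0 = \left(-10\right) 18 + 0 = -180 + 0 = -180$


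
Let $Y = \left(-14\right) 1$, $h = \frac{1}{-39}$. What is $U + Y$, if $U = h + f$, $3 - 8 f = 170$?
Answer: $- \frac{10889}{312} \approx -34.901$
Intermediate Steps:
$f = - \frac{167}{8}$ ($f = \frac{3}{8} - \frac{85}{4} = - \frac{167}{8} \approx -20.875$)
$h = - \frac{1}{39} \approx -0.025641$
$U = - \frac{6521}{312}$ ($U = - \frac{1}{39} - \frac{167}{8} = - \frac{6521}{312} \approx -20.901$)
$Y = -14$
$U + Y = - \frac{6521}{312} - 14 = - \frac{10889}{312}$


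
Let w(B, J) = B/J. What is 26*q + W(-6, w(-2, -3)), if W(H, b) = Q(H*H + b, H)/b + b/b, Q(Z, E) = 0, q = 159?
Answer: 4135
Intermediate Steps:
W(H, b) = 1 (W(H, b) = 0/b + b/b = 0 + 1 = 1)
26*q + W(-6, w(-2, -3)) = 26*159 + 1 = 4134 + 1 = 4135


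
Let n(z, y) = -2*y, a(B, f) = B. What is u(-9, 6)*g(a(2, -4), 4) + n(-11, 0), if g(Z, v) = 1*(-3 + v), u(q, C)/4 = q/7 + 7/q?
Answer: -520/63 ≈ -8.2540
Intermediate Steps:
u(q, C) = 28/q + 4*q/7 (u(q, C) = 4*(q/7 + 7/q) = 4*(7/q + q/7) = 28/q + 4*q/7)
g(Z, v) = -3 + v
u(-9, 6)*g(a(2, -4), 4) + n(-11, 0) = (28/(-9) + (4/7)*(-9))*(-3 + 4) - 2*0 = (28*(-⅑) - 36/7)*1 + 0 = (-28/9 - 36/7)*1 + 0 = -520/63*1 + 0 = -520/63 + 0 = -520/63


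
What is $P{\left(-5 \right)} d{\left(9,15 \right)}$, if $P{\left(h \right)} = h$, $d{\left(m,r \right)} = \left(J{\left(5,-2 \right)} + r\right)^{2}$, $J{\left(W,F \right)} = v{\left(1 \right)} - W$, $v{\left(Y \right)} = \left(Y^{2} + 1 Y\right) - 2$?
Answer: $-500$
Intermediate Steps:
$v{\left(Y \right)} = -2 + Y + Y^{2}$ ($v{\left(Y \right)} = \left(Y^{2} + Y\right) - 2 = \left(Y + Y^{2}\right) - 2 = -2 + Y + Y^{2}$)
$J{\left(W,F \right)} = - W$ ($J{\left(W,F \right)} = \left(-2 + 1 + 1^{2}\right) - W = \left(-2 + 1 + 1\right) - W = 0 - W = - W$)
$d{\left(m,r \right)} = \left(-5 + r\right)^{2}$ ($d{\left(m,r \right)} = \left(\left(-1\right) 5 + r\right)^{2} = \left(-5 + r\right)^{2}$)
$P{\left(-5 \right)} d{\left(9,15 \right)} = - 5 \left(-5 + 15\right)^{2} = - 5 \cdot 10^{2} = \left(-5\right) 100 = -500$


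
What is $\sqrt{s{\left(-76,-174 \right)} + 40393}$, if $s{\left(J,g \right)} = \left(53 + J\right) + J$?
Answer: $\sqrt{40294} \approx 200.73$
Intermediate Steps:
$s{\left(J,g \right)} = 53 + 2 J$
$\sqrt{s{\left(-76,-174 \right)} + 40393} = \sqrt{\left(53 + 2 \left(-76\right)\right) + 40393} = \sqrt{\left(53 - 152\right) + 40393} = \sqrt{-99 + 40393} = \sqrt{40294}$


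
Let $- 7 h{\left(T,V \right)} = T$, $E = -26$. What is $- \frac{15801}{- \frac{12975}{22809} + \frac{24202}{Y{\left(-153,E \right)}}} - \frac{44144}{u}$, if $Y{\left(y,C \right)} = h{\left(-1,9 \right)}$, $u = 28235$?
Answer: $- \frac{60251705003353}{36368100700495} \approx -1.6567$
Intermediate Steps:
$h{\left(T,V \right)} = - \frac{T}{7}$
$Y{\left(y,C \right)} = \frac{1}{7}$ ($Y{\left(y,C \right)} = \left(- \frac{1}{7}\right) \left(-1\right) = \frac{1}{7}$)
$- \frac{15801}{- \frac{12975}{22809} + \frac{24202}{Y{\left(-153,E \right)}}} - \frac{44144}{u} = - \frac{15801}{- \frac{12975}{22809} + 24202 \frac{1}{\frac{1}{7}}} - \frac{44144}{28235} = - \frac{15801}{\left(-12975\right) \frac{1}{22809} + 24202 \cdot 7} - \frac{44144}{28235} = - \frac{15801}{- \frac{4325}{7603} + 169414} - \frac{44144}{28235} = - \frac{15801}{\frac{1288050317}{7603}} - \frac{44144}{28235} = \left(-15801\right) \frac{7603}{1288050317} - \frac{44144}{28235} = - \frac{120135003}{1288050317} - \frac{44144}{28235} = - \frac{60251705003353}{36368100700495}$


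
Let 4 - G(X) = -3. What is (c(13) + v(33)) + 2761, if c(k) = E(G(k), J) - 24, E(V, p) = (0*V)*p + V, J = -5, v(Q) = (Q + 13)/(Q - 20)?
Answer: 35718/13 ≈ 2747.5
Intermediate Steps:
v(Q) = (13 + Q)/(-20 + Q)
G(X) = 7 (G(X) = 4 - 1*(-3) = 4 + 3 = 7)
E(V, p) = V (E(V, p) = 0*p + V = 0 + V = V)
c(k) = -17 (c(k) = 7 - 24 = -17)
(c(13) + v(33)) + 2761 = (-17 + (13 + 33)/(-20 + 33)) + 2761 = (-17 + 46/13) + 2761 = -175/13 + 2761 = 35718/13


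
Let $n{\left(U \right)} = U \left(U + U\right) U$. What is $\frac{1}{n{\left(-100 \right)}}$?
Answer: $- \frac{1}{2000000} \approx -5.0 \cdot 10^{-7}$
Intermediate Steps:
$n{\left(U \right)} = 2 U^{3}$ ($n{\left(U \right)} = U 2 U U = 2 U^{2} U = 2 U^{3}$)
$\frac{1}{n{\left(-100 \right)}} = \frac{1}{2 \left(-100\right)^{3}} = \frac{1}{2 \left(-1000000\right)} = \frac{1}{-2000000} = - \frac{1}{2000000}$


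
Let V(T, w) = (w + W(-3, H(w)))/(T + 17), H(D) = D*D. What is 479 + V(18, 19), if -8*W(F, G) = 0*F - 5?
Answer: 134277/280 ≈ 479.56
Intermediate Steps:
H(D) = D²
W(F, G) = 5/8 (W(F, G) = -(0*F - 5)/8 = -(0 - 5)/8 = -⅛*(-5) = 5/8)
V(T, w) = (5/8 + w)/(17 + T) (V(T, w) = (w + 5/8)/(T + 17) = (5/8 + w)/(17 + T))
479 + V(18, 19) = 479 + (5/8 + 19)/(17 + 18) = 479 + (157/8)/35 = 479 + (1/35)*(157/8) = 479 + 157/280 = 134277/280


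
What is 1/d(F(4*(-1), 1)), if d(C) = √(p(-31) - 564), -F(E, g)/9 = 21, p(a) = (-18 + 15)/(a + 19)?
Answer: -2*I*√2255/2255 ≈ -0.042117*I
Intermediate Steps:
p(a) = -3/(19 + a)
F(E, g) = -189 (F(E, g) = -9*21 = -189)
d(C) = I*√2255/2 (d(C) = √(-3/(19 - 31) - 564) = √(-3/(-12) - 564) = √(-3*(-1/12) - 564) = √(¼ - 564) = √(-2255/4) = I*√2255/2)
1/d(F(4*(-1), 1)) = 1/(I*√2255/2) = -2*I*√2255/2255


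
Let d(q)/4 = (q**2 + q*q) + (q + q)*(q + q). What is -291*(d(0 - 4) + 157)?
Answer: -157431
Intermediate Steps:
d(q) = 24*q**2 (d(q) = 4*((q**2 + q*q) + (q + q)*(q + q)) = 4*((q**2 + q**2) + (2*q)*(2*q)) = 4*(2*q**2 + 4*q**2) = 4*(6*q**2) = 24*q**2)
-291*(d(0 - 4) + 157) = -291*(24*(0 - 4)**2 + 157) = -291*(24*(-4)**2 + 157) = -291*(24*16 + 157) = -291*(384 + 157) = -291*541 = -157431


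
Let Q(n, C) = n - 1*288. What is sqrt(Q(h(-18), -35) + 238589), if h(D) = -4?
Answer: sqrt(238297) ≈ 488.16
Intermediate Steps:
Q(n, C) = -288 + n (Q(n, C) = n - 288 = -288 + n)
sqrt(Q(h(-18), -35) + 238589) = sqrt((-288 - 4) + 238589) = sqrt(-292 + 238589) = sqrt(238297)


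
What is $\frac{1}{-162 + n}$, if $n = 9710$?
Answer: $\frac{1}{9548} \approx 0.00010473$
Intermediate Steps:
$\frac{1}{-162 + n} = \frac{1}{-162 + 9710} = \frac{1}{9548}$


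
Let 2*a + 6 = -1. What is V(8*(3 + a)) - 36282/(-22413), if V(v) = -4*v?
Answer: 131630/7471 ≈ 17.619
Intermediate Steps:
a = -7/2 (a = -3 + (1/2)*(-1) = -3 - 1/2 = -7/2 ≈ -3.5000)
V(8*(3 + a)) - 36282/(-22413) = -32*(3 - 7/2) - 36282/(-22413) = -32*(-1)/2 - 36282*(-1/22413) = -4*(-4) + 12094/7471 = 16 + 12094/7471 = 131630/7471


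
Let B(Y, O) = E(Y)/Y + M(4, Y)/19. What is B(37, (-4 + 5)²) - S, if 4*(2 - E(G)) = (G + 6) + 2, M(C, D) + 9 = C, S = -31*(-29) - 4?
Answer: -68059/76 ≈ -895.51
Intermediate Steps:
S = 895 (S = 899 - 4 = 895)
M(C, D) = -9 + C
E(G) = -G/4 (E(G) = 2 - ((G + 6) + 2)/4 = 2 - ((6 + G) + 2)/4 = 2 - (8 + G)/4 = 2 + (-2 - G/4) = -G/4)
B(Y, O) = -39/76 (B(Y, O) = (-Y/4)/Y + (-9 + 4)/19 = -¼ - 5*1/19 = -¼ - 5/19 = -39/76)
B(37, (-4 + 5)²) - S = -39/76 - 1*895 = -39/76 - 895 = -68059/76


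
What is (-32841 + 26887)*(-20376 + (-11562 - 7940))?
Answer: 237433612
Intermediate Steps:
(-32841 + 26887)*(-20376 + (-11562 - 7940)) = -5954*(-20376 - 19502) = -5954*(-39878) = 237433612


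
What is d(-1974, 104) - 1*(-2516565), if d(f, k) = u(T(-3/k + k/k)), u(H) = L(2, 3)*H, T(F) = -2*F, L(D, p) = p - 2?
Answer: 130861279/52 ≈ 2.5166e+6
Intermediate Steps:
L(D, p) = -2 + p
u(H) = H (u(H) = (-2 + 3)*H = 1*H = H)
d(f, k) = -2 + 6/k (d(f, k) = -2*(-3/k + k/k) = -2*(-3/k + 1) = -2*(1 - 3/k) = -2 + 6/k)
d(-1974, 104) - 1*(-2516565) = (-2 + 6/104) - 1*(-2516565) = (-2 + 6*(1/104)) + 2516565 = (-2 + 3/52) + 2516565 = -101/52 + 2516565 = 130861279/52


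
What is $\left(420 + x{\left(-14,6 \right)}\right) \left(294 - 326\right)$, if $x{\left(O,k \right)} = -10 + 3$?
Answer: $-13216$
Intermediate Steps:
$x{\left(O,k \right)} = -7$
$\left(420 + x{\left(-14,6 \right)}\right) \left(294 - 326\right) = \left(420 - 7\right) \left(294 - 326\right) = 413 \left(-32\right) = -13216$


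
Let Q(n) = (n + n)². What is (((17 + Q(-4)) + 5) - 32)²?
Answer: 2916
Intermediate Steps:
Q(n) = 4*n² (Q(n) = (2*n)² = 4*n²)
(((17 + Q(-4)) + 5) - 32)² = (((17 + 4*(-4)²) + 5) - 32)² = (((17 + 4*16) + 5) - 32)² = (((17 + 64) + 5) - 32)² = ((81 + 5) - 32)² = (86 - 32)² = 54² = 2916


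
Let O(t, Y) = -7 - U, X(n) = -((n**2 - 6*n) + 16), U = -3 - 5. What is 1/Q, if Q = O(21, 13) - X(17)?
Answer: 1/204 ≈ 0.0049020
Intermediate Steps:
U = -8
X(n) = -16 - n**2 + 6*n (X(n) = -(16 + n**2 - 6*n) = -16 - n**2 + 6*n)
O(t, Y) = 1 (O(t, Y) = -7 - 1*(-8) = -7 + 8 = 1)
Q = 204 (Q = 1 - (-16 - 1*17**2 + 6*17) = 1 - (-16 - 1*289 + 102) = 1 - (-16 - 289 + 102) = 1 - 1*(-203) = 1 + 203 = 204)
1/Q = 1/204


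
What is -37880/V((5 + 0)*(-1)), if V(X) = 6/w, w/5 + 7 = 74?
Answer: -6344900/3 ≈ -2.1150e+6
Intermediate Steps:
w = 335 (w = -35 + 5*74 = -35 + 370 = 335)
V(X) = 6/335
-37880/V((5 + 0)*(-1)) = -37880/6/335 = -37880*335/6 = -6344900/3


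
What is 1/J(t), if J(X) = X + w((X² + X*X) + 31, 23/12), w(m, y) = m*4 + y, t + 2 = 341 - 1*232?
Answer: 12/1101899 ≈ 1.0890e-5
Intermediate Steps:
t = 107 (t = -2 + (341 - 1*232) = -2 + (341 - 232) = -2 + 109 = 107)
w(m, y) = y + 4*m (w(m, y) = 4*m + y = y + 4*m)
J(X) = 1511/12 + X + 8*X² (J(X) = X + (23/12 + 4*((X² + X*X) + 31)) = X + (23*(1/12) + 4*((X² + X²) + 31)) = X + (23/12 + 4*(2*X² + 31)) = X + (23/12 + 4*(31 + 2*X²)) = X + (23/12 + (124 + 8*X²)) = X + (1511/12 + 8*X²) = 1511/12 + X + 8*X²)
1/J(t) = 1/(1511/12 + 107 + 8*107²) = 1/(1511/12 + 107 + 8*11449) = 1/(1511/12 + 107 + 91592) = 1/(1101899/12) = 12/1101899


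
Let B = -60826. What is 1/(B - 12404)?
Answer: -1/73230 ≈ -1.3656e-5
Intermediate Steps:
1/(B - 12404) = 1/(-60826 - 12404) = 1/(-73230) = -1/73230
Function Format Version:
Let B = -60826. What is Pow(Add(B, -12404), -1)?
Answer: Rational(-1, 73230) ≈ -1.3656e-5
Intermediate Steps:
Pow(Add(B, -12404), -1) = Pow(Add(-60826, -12404), -1) = Pow(-73230, -1) = Rational(-1, 73230)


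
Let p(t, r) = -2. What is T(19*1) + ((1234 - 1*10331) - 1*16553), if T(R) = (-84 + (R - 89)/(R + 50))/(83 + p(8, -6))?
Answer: -143363716/5589 ≈ -25651.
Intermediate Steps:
T(R) = -28/27 + (-89 + R)/(81*(50 + R)) (T(R) = (-84 + (R - 89)/(R + 50))/(83 - 2) = (-84 + (-89 + R)/(50 + R))/81 = (-84 + (-89 + R)/(50 + R))*(1/81) = -28/27 + (-89 + R)/(81*(50 + R)))
T(19*1) + ((1234 - 1*10331) - 1*16553) = (-4289 - 1577)/(81*(50 + 19*1)) + ((1234 - 1*10331) - 1*16553) = (-4289 - 83*19)/(81*(50 + 19)) + ((1234 - 10331) - 16553) = (1/81)*(-4289 - 1577)/69 + (-9097 - 16553) = (1/81)*(1/69)*(-5866) - 25650 = -5866/5589 - 25650 = -143363716/5589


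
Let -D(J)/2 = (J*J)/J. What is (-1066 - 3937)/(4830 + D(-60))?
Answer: -5003/4950 ≈ -1.0107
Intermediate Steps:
D(J) = -2*J (D(J) = -2*J*J/J = -2*J²/J = -2*J)
(-1066 - 3937)/(4830 + D(-60)) = (-1066 - 3937)/(4830 - 2*(-60)) = -5003/(4830 + 120) = -5003/4950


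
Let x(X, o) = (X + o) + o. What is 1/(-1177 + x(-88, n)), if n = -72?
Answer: -1/1409 ≈ -0.00070972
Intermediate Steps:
x(X, o) = X + 2*o
1/(-1177 + x(-88, n)) = 1/(-1177 + (-88 + 2*(-72))) = 1/(-1177 + (-88 - 144)) = 1/(-1177 - 232) = 1/(-1409) = -1/1409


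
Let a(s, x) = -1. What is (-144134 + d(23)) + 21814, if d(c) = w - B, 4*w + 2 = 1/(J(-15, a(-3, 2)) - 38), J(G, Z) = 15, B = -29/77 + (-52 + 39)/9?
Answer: -7798550387/63756 ≈ -1.2232e+5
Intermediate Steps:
B = -1262/693 (B = -29*1/77 - 13*⅑ = -29/77 - 13/9 = -1262/693 ≈ -1.8211)
w = -47/92 (w = -½ + 1/(4*(15 - 38)) = -½ + (¼)/(-23) = -½ + (¼)*(-1/23) = -½ - 1/92 = -47/92 ≈ -0.51087)
d(c) = 83533/63756 (d(c) = -47/92 - 1*(-1262/693) = -47/92 + 1262/693 = 83533/63756)
(-144134 + d(23)) + 21814 = (-144134 + 83533/63756) + 21814 = -9189323771/63756 + 21814 = -7798550387/63756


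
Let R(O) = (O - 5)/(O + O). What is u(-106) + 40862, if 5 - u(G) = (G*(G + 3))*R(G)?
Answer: 70301/2 ≈ 35151.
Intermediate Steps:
R(O) = (-5 + O)/(2*O) (R(O) = (-5 + O)/((2*O)) = (-5 + O)*(1/(2*O)) = (-5 + O)/(2*O))
u(G) = 5 - (-5 + G)*(3 + G)/2 (u(G) = 5 - G*(G + 3)*(-5 + G)/(2*G) = 5 - G*(3 + G)*(-5 + G)/(2*G) = 5 - (-5 + G)*(3 + G)/2)
u(-106) + 40862 = (25/2 - 106 - 1/2*(-106)**2) + 40862 = (25/2 - 106 - 1/2*11236) + 40862 = (25/2 - 106 - 5618) + 40862 = -11423/2 + 40862 = 70301/2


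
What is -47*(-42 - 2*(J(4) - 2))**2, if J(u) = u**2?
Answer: -230300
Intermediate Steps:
-47*(-42 - 2*(J(4) - 2))**2 = -47*(-42 - 2*(4**2 - 2))**2 = -47*(-42 - 2*(16 - 2))**2 = -47*(-42 - 2*14)**2 = -47*(-42 - 28)**2 = -47*(-70)**2 = -47*4900 = -230300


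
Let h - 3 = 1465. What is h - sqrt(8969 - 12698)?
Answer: 1468 - I*sqrt(3729) ≈ 1468.0 - 61.066*I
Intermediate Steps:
h = 1468 (h = 3 + 1465 = 1468)
h - sqrt(8969 - 12698) = 1468 - sqrt(8969 - 12698) = 1468 - sqrt(-3729) = 1468 - I*sqrt(3729)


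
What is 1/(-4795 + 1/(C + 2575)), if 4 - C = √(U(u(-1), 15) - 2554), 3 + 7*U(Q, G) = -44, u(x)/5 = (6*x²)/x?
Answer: -31904976641/152984350627291 - 5*I*√5019/1070890454391037 ≈ -0.00020855 - 3.3078e-13*I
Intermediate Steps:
u(x) = 30*x (u(x) = 5*((6*x²)/x) = 5*(6*x) = 30*x)
U(Q, G) = -47/7 (U(Q, G) = -3/7 + (⅐)*(-44) = -3/7 - 44/7 = -47/7)
C = 4 - 5*I*√5019/7 (C = 4 - √(-47/7 - 2554) = 4 - √(-17925/7) = 4 - 5*I*√5019/7 ≈ 4.0 - 50.604*I)
1/(-4795 + 1/(C + 2575)) = 1/(-4795 + 1/((4 - 5*I*√5019/7) + 2575)) = 1/(-4795 + 1/(2579 - 5*I*√5019/7))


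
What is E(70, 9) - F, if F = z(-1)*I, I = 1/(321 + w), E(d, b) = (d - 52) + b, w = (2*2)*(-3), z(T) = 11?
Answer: 8332/309 ≈ 26.964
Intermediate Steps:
w = -12 (w = 4*(-3) = -12)
E(d, b) = -52 + b + d (E(d, b) = (-52 + d) + b = -52 + b + d)
I = 1/309 (I = 1/(321 - 12) = 1/309 ≈ 0.0032362)
F = 11/309 (F = 11*(1/309) = 11/309 ≈ 0.035599)
E(70, 9) - F = (-52 + 9 + 70) - 1*11/309 = 27 - 11/309 = 8332/309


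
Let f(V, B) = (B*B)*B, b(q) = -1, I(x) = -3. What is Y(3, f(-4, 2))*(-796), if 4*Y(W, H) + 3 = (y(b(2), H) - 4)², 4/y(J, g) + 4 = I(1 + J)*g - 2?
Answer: -630631/225 ≈ -2802.8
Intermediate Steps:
y(J, g) = 4/(-6 - 3*g) (y(J, g) = 4/(-4 + (-3*g - 2)) = 4/(-4 + (-2 - 3*g)) = 4/(-6 - 3*g))
f(V, B) = B³ (f(V, B) = B²*B = B³)
Y(W, H) = -¾ + (-4 + 4/(3*(-2 - H)))²/4 (Y(W, H) = -¾ + (4/(3*(-2 - H)) - 4)²/4 = -¾ + (-4 + 4/(3*(-2 - H)))²/4)
Y(3, f(-4, 2))*(-796) = ((676 + 117*(2³)² + 564*2³)/(36*(4 + (2³)² + 4*2³)))*(-796) = ((676 + 117*8² + 564*8)/(36*(4 + 8² + 4*8)))*(-796) = ((676 + 117*64 + 4512)/(36*(4 + 64 + 32)))*(-796) = ((1/36)*(676 + 7488 + 4512)/100)*(-796) = ((1/36)*(1/100)*12676)*(-796) = (3169/900)*(-796) = -630631/225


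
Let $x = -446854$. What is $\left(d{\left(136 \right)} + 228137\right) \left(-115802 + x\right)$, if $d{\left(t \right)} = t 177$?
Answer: $-141906907104$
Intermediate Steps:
$d{\left(t \right)} = 177 t$
$\left(d{\left(136 \right)} + 228137\right) \left(-115802 + x\right) = \left(177 \cdot 136 + 228137\right) \left(-115802 - 446854\right) = \left(24072 + 228137\right) \left(-562656\right) = 252209 \left(-562656\right) = -141906907104$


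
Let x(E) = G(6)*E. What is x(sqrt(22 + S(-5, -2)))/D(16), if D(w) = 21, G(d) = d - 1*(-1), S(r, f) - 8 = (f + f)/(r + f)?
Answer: sqrt(1498)/21 ≈ 1.8430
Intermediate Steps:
S(r, f) = 8 + 2*f/(f + r) (S(r, f) = 8 + (f + f)/(r + f) = 8 + (2*f)/(f + r) = 8 + 2*f/(f + r))
G(d) = 1 + d (G(d) = d + 1 = 1 + d)
x(E) = 7*E (x(E) = (1 + 6)*E = 7*E)
x(sqrt(22 + S(-5, -2)))/D(16) = (7*sqrt(22 + 2*(4*(-5) + 5*(-2))/(-2 - 5)))/21 = (7*sqrt(22 + 2*(-20 - 10)/(-7)))*(1/21) = (7*sqrt(22 + 2*(-1/7)*(-30)))*(1/21) = (7*sqrt(22 + 60/7))*(1/21) = (7*sqrt(214/7))*(1/21) = (7*(sqrt(1498)/7))*(1/21) = sqrt(1498)*(1/21) = sqrt(1498)/21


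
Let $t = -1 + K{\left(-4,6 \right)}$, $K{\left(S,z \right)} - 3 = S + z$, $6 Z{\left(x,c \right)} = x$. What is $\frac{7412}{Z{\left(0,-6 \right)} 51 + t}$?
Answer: $1853$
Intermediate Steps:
$Z{\left(x,c \right)} = \frac{x}{6}$
$K{\left(S,z \right)} = 3 + S + z$ ($K{\left(S,z \right)} = 3 + \left(S + z\right) = 3 + S + z$)
$t = 4$ ($t = -1 + \left(3 - 4 + 6\right) = -1 + 5 = 4$)
$\frac{7412}{Z{\left(0,-6 \right)} 51 + t} = \frac{7412}{\frac{1}{6} \cdot 0 \cdot 51 + 4} = \frac{7412}{0 \cdot 51 + 4} = \frac{7412}{0 + 4} = \frac{7412}{4} = 7412 \cdot \frac{1}{4} = 1853$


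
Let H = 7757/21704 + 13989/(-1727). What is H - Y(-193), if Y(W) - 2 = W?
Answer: 6868995411/37482808 ≈ 183.26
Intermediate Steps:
Y(W) = 2 + W
H = -290220917/37482808 (H = 7757*(1/21704) + 13989*(-1/1727) = 7757/21704 - 13989/1727 = -290220917/37482808 ≈ -7.7428)
H - Y(-193) = -290220917/37482808 - (2 - 193) = -290220917/37482808 - 1*(-191) = -290220917/37482808 + 191 = 6868995411/37482808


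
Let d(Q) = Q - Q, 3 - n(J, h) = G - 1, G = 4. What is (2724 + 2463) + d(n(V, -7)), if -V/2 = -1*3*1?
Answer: 5187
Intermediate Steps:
V = 6 (V = -2*(-1*3) = -(-6) = -2*(-3) = 6)
n(J, h) = 0 (n(J, h) = 3 - (4 - 1) = 3 - 1*3 = 3 - 3 = 0)
d(Q) = 0
(2724 + 2463) + d(n(V, -7)) = (2724 + 2463) + 0 = 5187 + 0 = 5187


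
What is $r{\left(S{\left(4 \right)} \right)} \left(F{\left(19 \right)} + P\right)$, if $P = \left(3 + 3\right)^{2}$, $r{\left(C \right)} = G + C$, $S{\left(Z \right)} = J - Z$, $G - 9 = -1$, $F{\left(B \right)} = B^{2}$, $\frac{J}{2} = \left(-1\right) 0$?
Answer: $1588$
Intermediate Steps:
$J = 0$ ($J = 2 \left(\left(-1\right) 0\right) = 2 \cdot 0 = 0$)
$G = 8$ ($G = 9 - 1 = 8$)
$S{\left(Z \right)} = - Z$ ($S{\left(Z \right)} = 0 - Z = - Z$)
$r{\left(C \right)} = 8 + C$
$P = 36$ ($P = 6^{2} = 36$)
$r{\left(S{\left(4 \right)} \right)} \left(F{\left(19 \right)} + P\right) = \left(8 - 4\right) \left(19^{2} + 36\right) = \left(8 - 4\right) \left(361 + 36\right) = 4 \cdot 397 = 1588$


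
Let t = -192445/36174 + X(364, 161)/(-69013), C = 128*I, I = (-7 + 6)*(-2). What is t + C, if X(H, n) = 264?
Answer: 625807166351/2496476262 ≈ 250.68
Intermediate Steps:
I = 2 (I = -1*(-2) = 2)
C = 256 (C = 128*2 = 256)
t = -13290756721/2496476262 (t = -192445/36174 + 264/(-69013) = -192445*1/36174 + 264*(-1/69013) = -192445/36174 - 264/69013 = -13290756721/2496476262 ≈ -5.3238)
t + C = -13290756721/2496476262 + 256 = 625807166351/2496476262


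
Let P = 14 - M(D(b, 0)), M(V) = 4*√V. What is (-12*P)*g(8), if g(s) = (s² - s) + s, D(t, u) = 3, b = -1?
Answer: -10752 + 3072*√3 ≈ -5431.1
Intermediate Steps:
P = 14 - 4*√3 ≈ 7.0718
g(s) = s²
(-12*P)*g(8) = -12*(14 - 4*√3)*8² = (-168 + 48*√3)*64 = -10752 + 3072*√3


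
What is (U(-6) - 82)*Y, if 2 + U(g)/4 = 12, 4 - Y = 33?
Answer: 1218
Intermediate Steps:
Y = -29 (Y = 4 - 1*33 = 4 - 33 = -29)
U(g) = 40 (U(g) = -8 + 4*12 = -8 + 48 = 40)
(U(-6) - 82)*Y = (40 - 82)*(-29) = -42*(-29) = 1218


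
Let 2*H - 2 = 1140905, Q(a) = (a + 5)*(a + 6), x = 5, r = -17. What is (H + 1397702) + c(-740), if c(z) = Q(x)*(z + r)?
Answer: 3769771/2 ≈ 1.8849e+6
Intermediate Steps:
Q(a) = (5 + a)*(6 + a)
H = 1140907/2 (H = 1 + (½)*1140905 = 1 + 1140905/2 = 1140907/2 ≈ 5.7045e+5)
c(z) = -1870 + 110*z (c(z) = (30 + 5² + 11*5)*(z - 17) = (30 + 25 + 55)*(-17 + z) = 110*(-17 + z) = -1870 + 110*z)
(H + 1397702) + c(-740) = (1140907/2 + 1397702) + (-1870 + 110*(-740)) = 3936311/2 + (-1870 - 81400) = 3936311/2 - 83270 = 3769771/2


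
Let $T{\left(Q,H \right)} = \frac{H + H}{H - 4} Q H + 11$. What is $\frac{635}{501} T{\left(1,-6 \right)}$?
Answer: $\frac{2413}{501} \approx 4.8164$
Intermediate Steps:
$T{\left(Q,H \right)} = 11 + \frac{2 Q H^{2}}{-4 + H}$ ($T{\left(Q,H \right)} = \frac{2 H}{-4 + H} Q H + 11 = \frac{2 H Q}{-4 + H} H + 11 = \frac{2 Q H^{2}}{-4 + H} + 11 = 11 + \frac{2 Q H^{2}}{-4 + H}$)
$\frac{635}{501} T{\left(1,-6 \right)} = \frac{635}{501} \frac{-44 + 11 \left(-6\right) + 2 \cdot 1 \left(-6\right)^{2}}{-4 - 6} = 635 \cdot \frac{1}{501} \frac{-44 - 66 + 2 \cdot 1 \cdot 36}{-10} = \frac{635 \left(- \frac{-44 - 66 + 72}{10}\right)}{501} = \frac{635 \left(\left(- \frac{1}{10}\right) \left(-38\right)\right)}{501} = \frac{635}{501} \cdot \frac{19}{5} = \frac{2413}{501}$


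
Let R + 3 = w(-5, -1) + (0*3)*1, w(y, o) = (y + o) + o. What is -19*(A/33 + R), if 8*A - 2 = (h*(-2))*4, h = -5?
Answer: 8227/44 ≈ 186.98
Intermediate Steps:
w(y, o) = y + 2*o (w(y, o) = (o + y) + o = y + 2*o)
A = 21/4 (A = ¼ + (-5*(-2)*4)/8 = ¼ + (10*4)/8 = ¼ + (⅛)*40 = ¼ + 5 = 21/4 ≈ 5.2500)
R = -10 (R = -3 + ((-5 + 2*(-1)) + (0*3)*1) = -3 + ((-5 - 2) + 0*1) = -3 + (-7 + 0) = -3 - 7 = -10)
-19*(A/33 + R) = -19*((21/4)/33 - 10) = -19*((21/4)*(1/33) - 10) = -19*(7/44 - 10) = -19*(-433/44) = 8227/44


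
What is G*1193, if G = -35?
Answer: -41755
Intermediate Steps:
G*1193 = -35*1193 = -41755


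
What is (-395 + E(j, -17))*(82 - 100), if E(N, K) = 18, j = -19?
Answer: 6786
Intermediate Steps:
(-395 + E(j, -17))*(82 - 100) = (-395 + 18)*(82 - 100) = -377*(-18) = 6786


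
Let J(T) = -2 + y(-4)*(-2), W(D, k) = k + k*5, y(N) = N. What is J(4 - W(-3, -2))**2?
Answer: 36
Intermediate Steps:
W(D, k) = 6*k (W(D, k) = k + 5*k = 6*k)
J(T) = 6 (J(T) = -2 - 4*(-2) = -2 + 8 = 6)
J(4 - W(-3, -2))**2 = 6**2 = 36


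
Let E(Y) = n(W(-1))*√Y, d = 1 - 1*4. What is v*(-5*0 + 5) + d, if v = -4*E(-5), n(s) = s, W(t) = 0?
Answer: -3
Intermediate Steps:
d = -3 (d = 1 - 4 = -3)
E(Y) = 0 (E(Y) = 0*√Y = 0)
v = 0 (v = -4*0 = 0)
v*(-5*0 + 5) + d = 0*(-5*0 + 5) - 3 = 0*(0 + 5) - 3 = 0*5 - 3 = 0 - 3 = -3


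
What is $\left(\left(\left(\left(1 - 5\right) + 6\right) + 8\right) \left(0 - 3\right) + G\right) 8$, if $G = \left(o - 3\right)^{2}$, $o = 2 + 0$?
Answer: $-232$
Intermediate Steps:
$o = 2$
$G = 1$ ($G = \left(2 - 3\right)^{2} = \left(-1\right)^{2} = 1$)
$\left(\left(\left(\left(1 - 5\right) + 6\right) + 8\right) \left(0 - 3\right) + G\right) 8 = \left(\left(\left(\left(1 - 5\right) + 6\right) + 8\right) \left(0 - 3\right) + 1\right) 8 = \left(\left(\left(-4 + 6\right) + 8\right) \left(-3\right) + 1\right) 8 = \left(\left(2 + 8\right) \left(-3\right) + 1\right) 8 = \left(10 \left(-3\right) + 1\right) 8 = \left(-30 + 1\right) 8 = \left(-29\right) 8 = -232$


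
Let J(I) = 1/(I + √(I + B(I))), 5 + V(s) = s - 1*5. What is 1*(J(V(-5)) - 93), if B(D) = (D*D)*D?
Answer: -22414/241 - I*√3390/3615 ≈ -93.004 - 0.016106*I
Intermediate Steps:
B(D) = D³ (B(D) = D²*D = D³)
V(s) = -10 + s (V(s) = -5 + (s - 1*5) = -5 + (s - 5) = -5 + (-5 + s) = -10 + s)
J(I) = 1/(I + √(I + I³))
1*(J(V(-5)) - 93) = 1*(1/((-10 - 5) + √((-10 - 5) + (-10 - 5)³)) - 93) = 1*(1/(-15 + √(-15 + (-15)³)) - 93) = 1*(1/(-15 + √(-15 - 3375)) - 93) = 1*(1/(-15 + √(-3390)) - 93) = 1*(1/(-15 + I*√3390) - 93) = 1*(-93 + 1/(-15 + I*√3390)) = -93 + 1/(-15 + I*√3390)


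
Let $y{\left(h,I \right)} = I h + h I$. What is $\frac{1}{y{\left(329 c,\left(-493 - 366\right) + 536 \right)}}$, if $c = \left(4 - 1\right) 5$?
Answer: $- \frac{1}{3188010} \approx -3.1368 \cdot 10^{-7}$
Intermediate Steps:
$c = 15$ ($c = 3 \cdot 5 = 15$)
$y{\left(h,I \right)} = 2 I h$ ($y{\left(h,I \right)} = I h + I h = 2 I h$)
$\frac{1}{y{\left(329 c,\left(-493 - 366\right) + 536 \right)}} = \frac{1}{2 \left(\left(-493 - 366\right) + 536\right) 329 \cdot 15} = \frac{1}{2 \left(-859 + 536\right) 4935} = \frac{1}{2 \left(-323\right) 4935} = \frac{1}{-3188010} = - \frac{1}{3188010}$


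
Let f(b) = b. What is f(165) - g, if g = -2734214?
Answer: 2734379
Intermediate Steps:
f(165) - g = 165 - 1*(-2734214) = 165 + 2734214 = 2734379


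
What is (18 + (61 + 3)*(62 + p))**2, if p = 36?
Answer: 39564100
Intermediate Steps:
(18 + (61 + 3)*(62 + p))**2 = (18 + (61 + 3)*(62 + 36))**2 = (18 + 64*98)**2 = (18 + 6272)**2 = 6290**2 = 39564100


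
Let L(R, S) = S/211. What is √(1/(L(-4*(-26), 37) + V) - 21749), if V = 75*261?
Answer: I*√371035552198449574/4130362 ≈ 147.48*I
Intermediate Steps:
L(R, S) = S/211 (L(R, S) = S*(1/211) = S/211)
V = 19575
√(1/(L(-4*(-26), 37) + V) - 21749) = √(1/((1/211)*37 + 19575) - 21749) = √(1/(37/211 + 19575) - 21749) = √(1/(4130362/211) - 21749) = √(211/4130362 - 21749) = √(-89831242927/4130362) = I*√371035552198449574/4130362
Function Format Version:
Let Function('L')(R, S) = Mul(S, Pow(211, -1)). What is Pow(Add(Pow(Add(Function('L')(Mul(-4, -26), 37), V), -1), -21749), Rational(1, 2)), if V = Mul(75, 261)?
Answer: Mul(Rational(1, 4130362), I, Pow(371035552198449574, Rational(1, 2))) ≈ Mul(147.48, I)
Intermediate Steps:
Function('L')(R, S) = Mul(Rational(1, 211), S) (Function('L')(R, S) = Mul(S, Rational(1, 211)) = Mul(Rational(1, 211), S))
V = 19575
Pow(Add(Pow(Add(Function('L')(Mul(-4, -26), 37), V), -1), -21749), Rational(1, 2)) = Pow(Add(Pow(Add(Mul(Rational(1, 211), 37), 19575), -1), -21749), Rational(1, 2)) = Pow(Add(Pow(Add(Rational(37, 211), 19575), -1), -21749), Rational(1, 2)) = Pow(Add(Pow(Rational(4130362, 211), -1), -21749), Rational(1, 2)) = Pow(Add(Rational(211, 4130362), -21749), Rational(1, 2)) = Pow(Rational(-89831242927, 4130362), Rational(1, 2)) = Mul(Rational(1, 4130362), I, Pow(371035552198449574, Rational(1, 2)))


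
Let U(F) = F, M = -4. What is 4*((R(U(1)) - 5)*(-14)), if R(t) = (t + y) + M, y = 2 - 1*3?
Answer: 504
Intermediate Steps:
y = -1 (y = 2 - 3 = -1)
R(t) = -5 + t (R(t) = (t - 1) - 4 = (-1 + t) - 4 = -5 + t)
4*((R(U(1)) - 5)*(-14)) = 4*(((-5 + 1) - 5)*(-14)) = 4*((-4 - 5)*(-14)) = 4*(-9*(-14)) = 4*126 = 504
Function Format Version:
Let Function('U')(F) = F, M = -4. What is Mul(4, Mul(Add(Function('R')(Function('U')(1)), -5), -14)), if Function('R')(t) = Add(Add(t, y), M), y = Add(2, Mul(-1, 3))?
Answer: 504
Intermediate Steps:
y = -1 (y = Add(2, -3) = -1)
Function('R')(t) = Add(-5, t) (Function('R')(t) = Add(Add(t, -1), -4) = Add(Add(-1, t), -4) = Add(-5, t))
Mul(4, Mul(Add(Function('R')(Function('U')(1)), -5), -14)) = Mul(4, Mul(Add(Add(-5, 1), -5), -14)) = Mul(4, Mul(Add(-4, -5), -14)) = Mul(4, Mul(-9, -14)) = Mul(4, 126) = 504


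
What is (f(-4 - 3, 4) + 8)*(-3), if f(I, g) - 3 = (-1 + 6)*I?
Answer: 72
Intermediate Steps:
f(I, g) = 3 + 5*I (f(I, g) = 3 + (-1 + 6)*I = 3 + 5*I)
(f(-4 - 3, 4) + 8)*(-3) = ((3 + 5*(-4 - 3)) + 8)*(-3) = ((3 + 5*(-7)) + 8)*(-3) = ((3 - 35) + 8)*(-3) = (-32 + 8)*(-3) = -24*(-3) = 72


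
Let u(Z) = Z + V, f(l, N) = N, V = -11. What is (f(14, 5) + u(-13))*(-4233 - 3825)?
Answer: 153102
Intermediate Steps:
u(Z) = -11 + Z (u(Z) = Z - 11 = -11 + Z)
(f(14, 5) + u(-13))*(-4233 - 3825) = (5 + (-11 - 13))*(-4233 - 3825) = (5 - 24)*(-8058) = -19*(-8058) = 153102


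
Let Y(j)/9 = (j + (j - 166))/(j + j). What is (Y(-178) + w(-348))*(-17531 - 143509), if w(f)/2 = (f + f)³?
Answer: 9664546378722840/89 ≈ 1.0859e+14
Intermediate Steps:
w(f) = 16*f³ (w(f) = 2*(f + f)³ = 2*(2*f)³ = 2*(8*f³) = 16*f³)
Y(j) = 9*(-166 + 2*j)/(2*j) (Y(j) = 9*((j + (j - 166))/(j + j)) = 9*((j + (-166 + j))/((2*j))) = 9*((-166 + 2*j)*(1/(2*j))) = 9*((-166 + 2*j)/(2*j)) = 9*(-166 + 2*j)/(2*j))
(Y(-178) + w(-348))*(-17531 - 143509) = ((9 - 747/(-178)) + 16*(-348)³)*(-17531 - 143509) = ((9 - 747*(-1/178)) + 16*(-42144192))*(-161040) = ((9 + 747/178) - 674307072)*(-161040) = (2349/178 - 674307072)*(-161040) = -120026656467/178*(-161040) = 9664546378722840/89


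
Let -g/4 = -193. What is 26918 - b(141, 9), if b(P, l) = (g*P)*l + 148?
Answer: -952898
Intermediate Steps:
g = 772 (g = -4*(-193) = 772)
b(P, l) = 148 + 772*P*l (b(P, l) = (772*P)*l + 148 = 772*P*l + 148 = 148 + 772*P*l)
26918 - b(141, 9) = 26918 - (148 + 772*141*9) = 26918 - (148 + 979668) = 26918 - 1*979816 = 26918 - 979816 = -952898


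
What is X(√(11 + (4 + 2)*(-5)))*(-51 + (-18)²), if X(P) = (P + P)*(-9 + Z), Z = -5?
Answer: -7644*I*√19 ≈ -33319.0*I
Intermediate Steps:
X(P) = -28*P (X(P) = (P + P)*(-9 - 5) = (2*P)*(-14) = -28*P)
X(√(11 + (4 + 2)*(-5)))*(-51 + (-18)²) = (-28*√(11 + (4 + 2)*(-5)))*(-51 + (-18)²) = (-28*√(11 + 6*(-5)))*(-51 + 324) = -28*√(11 - 30)*273 = -28*I*√19*273 = -7644*I*√19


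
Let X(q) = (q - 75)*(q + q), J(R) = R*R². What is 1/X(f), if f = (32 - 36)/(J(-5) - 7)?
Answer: -1089/4948 ≈ -0.22009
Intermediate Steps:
J(R) = R³
f = 1/33 (f = (32 - 36)/((-5)³ - 7) = -4/(-125 - 7) = -4/(-132) = -4*(-1/132) = 1/33 ≈ 0.030303)
X(q) = 2*q*(-75 + q) (X(q) = (-75 + q)*(2*q) = 2*q*(-75 + q))
1/X(f) = 1/(2*(1/33)*(-75 + 1/33)) = 1/(2*(1/33)*(-2474/33)) = 1/(-4948/1089) = -1089/4948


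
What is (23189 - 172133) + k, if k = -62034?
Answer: -210978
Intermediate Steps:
(23189 - 172133) + k = (23189 - 172133) - 62034 = -148944 - 62034 = -210978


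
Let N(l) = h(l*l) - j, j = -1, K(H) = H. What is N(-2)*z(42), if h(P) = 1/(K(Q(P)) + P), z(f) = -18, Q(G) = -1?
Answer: -24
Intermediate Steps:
h(P) = 1/(-1 + P)
N(l) = 1 + 1/(-1 + l**2) (N(l) = 1/(-1 + l*l) - 1*(-1) = 1/(-1 + l**2) + 1 = 1 + 1/(-1 + l**2))
N(-2)*z(42) = ((-2)**2/(-1 + (-2)**2))*(-18) = (4/(-1 + 4))*(-18) = (4/3)*(-18) = -24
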